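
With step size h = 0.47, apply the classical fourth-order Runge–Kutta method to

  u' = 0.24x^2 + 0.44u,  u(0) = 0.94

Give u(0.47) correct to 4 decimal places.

1.1647

RK4: k1 = f(x_n, u_n); k2 = f(x_n + h/2, u_n + (h/2)·k1); k3 = f(x_n + h/2, u_n + (h/2)·k2); k4 = f(x_n + h, u_n + h·k3); u_{n+1} = u_n + (h/6)·(k1 + 2k2 + 2k3 + k4).
x=0.000000, u=0.940000:
  k1 = f(0.000000, 0.940000) = 0.413600
  k2 = f(0.235000, 1.037196) = 0.469620
  k3 = f(0.235000, 1.050361) = 0.475413
  k4 = f(0.470000, 1.163444) = 0.564931
  u ← 0.940000 + (0.47/6)·(k1 + 2k2 + 2k3 + k4) = 1.164707
u(0.47) ≈ 1.1647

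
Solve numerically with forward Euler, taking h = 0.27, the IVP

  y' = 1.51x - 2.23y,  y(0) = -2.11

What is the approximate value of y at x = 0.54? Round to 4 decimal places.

-0.2240

Euler: y_{n+1} = y_n + h·f(x_n, y_n).
x=0.000000, y=-2.110000: f=4.705300 → y ← -2.110000 + 0.27·4.705300 = -0.839569
x=0.270000, y=-0.839569: f=2.279939 → y ← -0.839569 + 0.27·2.279939 = -0.223986
y(0.54) ≈ -0.2240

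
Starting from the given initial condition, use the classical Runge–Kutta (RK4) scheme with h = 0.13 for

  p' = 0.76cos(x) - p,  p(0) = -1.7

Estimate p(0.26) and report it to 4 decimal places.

RK4: k1 = f(x_n, p_n); k2 = f(x_n + h/2, p_n + (h/2)·k1); k3 = f(x_n + h/2, p_n + (h/2)·k2); k4 = f(x_n + h, p_n + h·k3); p_{n+1} = p_n + (h/6)·(k1 + 2k2 + 2k3 + k4).
x=0.000000, p=-1.700000:
  k1 = f(0.000000, -1.700000) = 2.460000
  k2 = f(0.065000, -1.540100) = 2.298495
  k3 = f(0.065000, -1.550598) = 2.308993
  k4 = f(0.130000, -1.399831) = 2.153418
  p ← -1.700000 + (0.13/6)·(k1 + 2k2 + 2k3 + k4) = -1.400385
x=0.130000, p=-1.400385:
  k1 = f(0.130000, -1.400385) = 2.153972
  k2 = f(0.195000, -1.260377) = 2.005973
  k3 = f(0.195000, -1.269997) = 2.015593
  k4 = f(0.260000, -1.138358) = 1.872814
  p ← -1.400385 + (0.13/6)·(k1 + 2k2 + 2k3 + k4) = -1.138870
p(0.26) ≈ -1.1389

-1.1389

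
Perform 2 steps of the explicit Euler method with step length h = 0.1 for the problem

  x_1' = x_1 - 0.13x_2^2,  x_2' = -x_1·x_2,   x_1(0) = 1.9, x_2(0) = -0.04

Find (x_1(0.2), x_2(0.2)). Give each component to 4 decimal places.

Euler on (x_1,x_2): x_1_{n+1} = x_1_n + h·x_1', x_2_{n+1} = x_2_n + h·x_2'.
0.000000: (1.900000, -0.040000); f=(1.899792, 0.076000) → (2.089979, -0.032400)
0.100000: (2.089979, -0.032400); f=(2.089843, 0.067715) → (2.298963, -0.025628)
(x_1(0.2), x_2(0.2)) ≈ (2.2990, -0.0256)

2.2990, -0.0256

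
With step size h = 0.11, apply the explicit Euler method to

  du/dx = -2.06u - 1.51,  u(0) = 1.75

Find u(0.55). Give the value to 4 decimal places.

-0.0459

Euler: u_{n+1} = u_n + h·f(x_n, u_n).
x=0.000000, u=1.750000: f=-5.115000 → u ← 1.750000 + 0.11·(-5.115000) = 1.187350
x=0.110000, u=1.187350: f=-3.955941 → u ← 1.187350 + 0.11·(-3.955941) = 0.752196
x=0.220000, u=0.752196: f=-3.059525 → u ← 0.752196 + 0.11·(-3.059525) = 0.415649
x=0.330000, u=0.415649: f=-2.366236 → u ← 0.415649 + 0.11·(-2.366236) = 0.155363
x=0.440000, u=0.155363: f=-1.830047 → u ← 0.155363 + 0.11·(-1.830047) = -0.045942
u(0.55) ≈ -0.0459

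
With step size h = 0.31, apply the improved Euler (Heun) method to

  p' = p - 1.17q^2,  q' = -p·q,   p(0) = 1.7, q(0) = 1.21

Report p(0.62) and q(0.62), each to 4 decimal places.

Heun on (p,q): k1 = f(s_n, state_n); k2 = f(s_n + h, state_n + h·k1); state_{n+1} = state_n + (h/2)·(k1 + k2).
0.000000: (1.700000, 1.210000)
  k1 = (-0.012997, -2.057000)
  predictor → (1.695971, 0.572330)
  k2 = (1.312724, -0.970655)
  → (1.901458, 0.740713)
0.310000: (1.901458, 0.740713)
  k1 = (1.259530, -1.408435)
  predictor → (2.291912, 0.304099)
  k2 = (2.183715, -0.696967)
  → (2.435161, 0.414376)
(p(0.62), q(0.62)) ≈ (2.4352, 0.4144)

2.4352, 0.4144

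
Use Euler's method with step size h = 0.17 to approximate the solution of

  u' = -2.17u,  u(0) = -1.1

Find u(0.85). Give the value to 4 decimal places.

Euler: u_{n+1} = u_n + h·f(x_n, u_n).
x=0.000000, u=-1.100000: f=2.387000 → u ← -1.100000 + 0.17·2.387000 = -0.694210
x=0.170000, u=-0.694210: f=1.506436 → u ← -0.694210 + 0.17·1.506436 = -0.438116
x=0.340000, u=-0.438116: f=0.950712 → u ← -0.438116 + 0.17·0.950712 = -0.276495
x=0.510000, u=-0.276495: f=0.599994 → u ← -0.276495 + 0.17·0.599994 = -0.174496
x=0.680000, u=-0.174496: f=0.378656 → u ← -0.174496 + 0.17·0.378656 = -0.110124
u(0.85) ≈ -0.1101

-0.1101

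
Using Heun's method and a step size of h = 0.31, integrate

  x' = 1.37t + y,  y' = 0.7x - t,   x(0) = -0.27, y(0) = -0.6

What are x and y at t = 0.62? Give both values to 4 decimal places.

-0.4554, -0.9678

Heun on (x,y): k1 = f(t_n, state_n); k2 = f(t_n + h, state_n + h·k1); state_{n+1} = state_n + (h/2)·(k1 + k2).
0.000000: (-0.270000, -0.600000)
  k1 = (-0.600000, -0.189000)
  predictor → (-0.456000, -0.658590)
  k2 = (-0.233890, -0.629200)
  → (-0.399253, -0.726821)
0.310000: (-0.399253, -0.726821)
  k1 = (-0.302121, -0.589477)
  predictor → (-0.492910, -0.909559)
  k2 = (-0.060159, -0.965037)
  → (-0.455406, -0.967771)
(x(0.62), y(0.62)) ≈ (-0.4554, -0.9678)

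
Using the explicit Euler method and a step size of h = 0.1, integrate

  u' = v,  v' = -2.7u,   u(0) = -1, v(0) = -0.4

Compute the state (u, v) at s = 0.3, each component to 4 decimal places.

Euler on (u,v): u_{n+1} = u_n + h·u', v_{n+1} = v_n + h·v'.
0.000000: (-1.000000, -0.400000); f=(-0.400000, 2.700000) → (-1.040000, -0.130000)
0.100000: (-1.040000, -0.130000); f=(-0.130000, 2.808000) → (-1.053000, 0.150800)
0.200000: (-1.053000, 0.150800); f=(0.150800, 2.843100) → (-1.037920, 0.435110)
(u(0.3), v(0.3)) ≈ (-1.0379, 0.4351)

-1.0379, 0.4351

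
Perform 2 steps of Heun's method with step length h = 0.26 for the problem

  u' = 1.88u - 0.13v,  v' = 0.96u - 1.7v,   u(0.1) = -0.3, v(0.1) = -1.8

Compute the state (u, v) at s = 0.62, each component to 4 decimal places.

Heun on (u,v): k1 = f(s_n, state_n); k2 = f(s_n + h, state_n + h·k1); state_{n+1} = state_n + (h/2)·(k1 + k2).
0.100000: (-0.300000, -1.800000)
  k1 = (-0.330000, 2.772000)
  predictor → (-0.385800, -1.079280)
  k2 = (-0.584998, 1.464408)
  → (-0.418950, -1.249267)
0.360000: (-0.418950, -1.249267)
  k1 = (-0.625221, 1.721562)
  predictor → (-0.581507, -0.801661)
  k2 = (-0.989017, 0.804577)
  → (-0.628801, -0.920869)
(u(0.62), v(0.62)) ≈ (-0.6288, -0.9209)

-0.6288, -0.9209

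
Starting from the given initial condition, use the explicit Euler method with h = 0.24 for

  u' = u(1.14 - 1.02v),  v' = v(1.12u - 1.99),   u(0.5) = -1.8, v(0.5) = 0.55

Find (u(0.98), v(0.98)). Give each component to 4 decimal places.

Euler on (u,v): u_{n+1} = u_n + h·u', v_{n+1} = v_n + h·v'.
0.500000: (-1.800000, 0.550000); f=(-1.042200, -2.203300) → (-2.050128, 0.021208)
0.740000: (-2.050128, 0.021208); f=(-2.292797, -0.090901) → (-2.600399, -0.000608)
(u(0.98), v(0.98)) ≈ (-2.6004, -0.0006)

-2.6004, -0.0006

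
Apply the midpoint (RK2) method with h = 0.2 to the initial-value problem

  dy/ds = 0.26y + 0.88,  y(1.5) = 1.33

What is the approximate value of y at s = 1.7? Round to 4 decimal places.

1.5815

Midpoint: k1 = f(s_n, y_n); k2 = f(s_n + h/2, y_n + (h/2)·k1); y_{n+1} = y_n + h·k2.
s=1.500000, y=1.330000:
  k1 = f(1.500000, 1.330000) = 1.225800
  k2 = f(1.600000, 1.452580) = 1.257671
  y ← 1.330000 + 0.2·1.257671 = 1.581534
y(1.7) ≈ 1.5815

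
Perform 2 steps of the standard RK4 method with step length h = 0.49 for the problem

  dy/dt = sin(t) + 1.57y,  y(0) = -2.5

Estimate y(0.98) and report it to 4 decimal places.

RK4: k1 = f(t_n, y_n); k2 = f(t_n + h/2, y_n + (h/2)·k1); k3 = f(t_n + h/2, y_n + (h/2)·k2); k4 = f(t_n + h, y_n + h·k3); y_{n+1} = y_n + (h/6)·(k1 + 2k2 + 2k3 + k4).
t=0.000000, y=-2.500000:
  k1 = f(0.000000, -2.500000) = -3.925000
  k2 = f(0.245000, -3.461625) = -5.192195
  k3 = f(0.245000, -3.772088) = -5.679621
  k4 = f(0.490000, -5.283015) = -7.823707
  y ← -2.500000 + (0.49/6)·(k1 + 2k2 + 2k3 + k4) = -5.235208
t=0.490000, y=-5.235208:
  k1 = f(0.490000, -5.235208) = -7.748650
  k2 = f(0.735000, -7.133627) = -10.529207
  k3 = f(0.735000, -7.814864) = -11.598749
  k4 = f(0.980000, -10.918595) = -16.311696
  y ← -5.235208 + (0.49/6)·(k1 + 2k2 + 2k3 + k4) = -10.814369
y(0.98) ≈ -10.8144

-10.8144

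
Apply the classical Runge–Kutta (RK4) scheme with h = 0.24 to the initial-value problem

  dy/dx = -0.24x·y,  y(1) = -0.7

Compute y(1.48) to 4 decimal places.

RK4: k1 = f(x_n, y_n); k2 = f(x_n + h/2, y_n + (h/2)·k1); k3 = f(x_n + h/2, y_n + (h/2)·k2); k4 = f(x_n + h, y_n + h·k3); y_{n+1} = y_n + (h/6)·(k1 + 2k2 + 2k3 + k4).
x=1.000000, y=-0.700000:
  k1 = f(1.000000, -0.700000) = 0.168000
  k2 = f(1.120000, -0.679840) = 0.182741
  k3 = f(1.120000, -0.678071) = 0.182266
  k4 = f(1.240000, -0.656256) = 0.195302
  y ← -0.700000 + (0.24/6)·(k1 + 2k2 + 2k3 + k4) = -0.656267
x=1.240000, y=-0.656267:
  k1 = f(1.240000, -0.656267) = 0.195305
  k2 = f(1.360000, -0.632831) = 0.206556
  k3 = f(1.360000, -0.631481) = 0.206115
  k4 = f(1.480000, -0.606800) = 0.215535
  y ← -0.656267 + (0.24/6)·(k1 + 2k2 + 2k3 + k4) = -0.606820
y(1.48) ≈ -0.6068

-0.6068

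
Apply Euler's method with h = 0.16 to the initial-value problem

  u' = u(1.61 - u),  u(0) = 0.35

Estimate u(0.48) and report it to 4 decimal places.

0.5895

Euler: u_{n+1} = u_n + h·f(x_n, u_n).
x=0.000000, u=0.350000: f=0.441000 → u ← 0.350000 + 0.16·0.441000 = 0.420560
x=0.160000, u=0.420560: f=0.500231 → u ← 0.420560 + 0.16·0.500231 = 0.500597
x=0.320000, u=0.500597: f=0.555364 → u ← 0.500597 + 0.16·0.555364 = 0.589455
u(0.48) ≈ 0.5895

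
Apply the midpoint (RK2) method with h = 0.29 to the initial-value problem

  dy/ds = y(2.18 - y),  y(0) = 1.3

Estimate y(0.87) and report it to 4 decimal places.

1.9712

Midpoint: k1 = f(s_n, y_n); k2 = f(s_n + h/2, y_n + (h/2)·k1); y_{n+1} = y_n + h·k2.
s=0.000000, y=1.300000:
  k1 = f(0.000000, 1.300000) = 1.144000
  k2 = f(0.145000, 1.465880) = 1.046814
  y ← 1.300000 + 0.29·1.046814 = 1.603576
s=0.290000, y=1.603576:
  k1 = f(0.290000, 1.603576) = 0.924340
  k2 = f(0.435000, 1.737605) = 0.768707
  y ← 1.603576 + 0.29·0.768707 = 1.826501
s=0.580000, y=1.826501:
  k1 = f(0.580000, 1.826501) = 0.645666
  k2 = f(0.725000, 1.920123) = 0.498996
  y ← 1.826501 + 0.29·0.498996 = 1.971210
y(0.87) ≈ 1.9712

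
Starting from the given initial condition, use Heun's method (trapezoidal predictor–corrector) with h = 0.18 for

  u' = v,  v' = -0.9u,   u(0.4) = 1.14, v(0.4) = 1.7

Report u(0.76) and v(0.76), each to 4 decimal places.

1.6768, 1.2372

Heun on (u,v): k1 = f(s_n, state_n); k2 = f(s_n + h, state_n + h·k1); state_{n+1} = state_n + (h/2)·(k1 + k2).
0.400000: (1.140000, 1.700000)
  k1 = (1.700000, -1.026000)
  predictor → (1.446000, 1.515320)
  k2 = (1.515320, -1.301400)
  → (1.429379, 1.490534)
0.580000: (1.429379, 1.490534)
  k1 = (1.490534, -1.286441)
  predictor → (1.697675, 1.258975)
  k2 = (1.258975, -1.527907)
  → (1.676835, 1.237243)
(u(0.76), v(0.76)) ≈ (1.6768, 1.2372)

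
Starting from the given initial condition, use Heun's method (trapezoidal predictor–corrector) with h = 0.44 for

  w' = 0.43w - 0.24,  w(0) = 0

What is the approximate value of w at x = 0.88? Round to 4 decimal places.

Heun: k1 = f(x_n, w_n); k2 = f(x_n + h, w_n + h·k1); w_{n+1} = w_n + (h/2)·(k1 + k2).
x=0.000000, w=0.000000:
  k1 = f(0.000000, 0.000000) = -0.240000
  k2 = f(0.440000, -0.105600) = -0.285408
  w ← 0.000000 + (0.44/2)·(-0.240000 + (-0.285408)) = -0.115590
x=0.440000, w=-0.115590:
  k1 = f(0.440000, -0.115590) = -0.289704
  k2 = f(0.880000, -0.243059) = -0.344516
  w ← -0.115590 + (0.44/2)·(-0.289704 + (-0.344516)) = -0.255118
w(0.88) ≈ -0.2551

-0.2551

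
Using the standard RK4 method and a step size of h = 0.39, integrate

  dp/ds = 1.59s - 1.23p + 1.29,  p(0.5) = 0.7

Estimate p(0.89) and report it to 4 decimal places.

1.1829

RK4: k1 = f(s_n, p_n); k2 = f(s_n + h/2, p_n + (h/2)·k1); k3 = f(s_n + h/2, p_n + (h/2)·k2); k4 = f(s_n + h, p_n + h·k3); p_{n+1} = p_n + (h/6)·(k1 + 2k2 + 2k3 + k4).
s=0.500000, p=0.700000:
  k1 = f(0.500000, 0.700000) = 1.224000
  k2 = f(0.695000, 0.938680) = 1.240474
  k3 = f(0.695000, 0.941892) = 1.236522
  k4 = f(0.890000, 1.182244) = 1.250940
  p ← 0.700000 + (0.39/6)·(k1 + 2k2 + 2k3 + k4) = 1.182881
p(0.89) ≈ 1.1829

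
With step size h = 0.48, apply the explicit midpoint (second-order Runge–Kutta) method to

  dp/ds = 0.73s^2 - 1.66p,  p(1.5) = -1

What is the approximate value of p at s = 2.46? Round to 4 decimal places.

1.2974

Midpoint: k1 = f(s_n, p_n); k2 = f(s_n + h/2, p_n + (h/2)·k1); p_{n+1} = p_n + h·k2.
s=1.500000, p=-1.000000:
  k1 = f(1.500000, -1.000000) = 3.302500
  k2 = f(1.740000, -0.207400) = 2.554432
  p ← -1.000000 + 0.48·2.554432 = 0.226127
s=1.980000, p=0.226127:
  k1 = f(1.980000, 0.226127) = 2.486521
  k2 = f(2.220000, 0.822892) = 2.231731
  p ← 0.226127 + 0.48·2.231731 = 1.297358
p(2.46) ≈ 1.2974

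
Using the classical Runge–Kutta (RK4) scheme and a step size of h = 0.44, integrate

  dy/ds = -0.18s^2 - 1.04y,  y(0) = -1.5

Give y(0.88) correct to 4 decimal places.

-0.6340

RK4: k1 = f(s_n, y_n); k2 = f(s_n + h/2, y_n + (h/2)·k1); k3 = f(s_n + h/2, y_n + (h/2)·k2); k4 = f(s_n + h, y_n + h·k3); y_{n+1} = y_n + (h/6)·(k1 + 2k2 + 2k3 + k4).
s=0.000000, y=-1.500000:
  k1 = f(0.000000, -1.500000) = 1.560000
  k2 = f(0.220000, -1.156800) = 1.194360
  k3 = f(0.220000, -1.237241) = 1.278018
  k4 = f(0.440000, -0.937672) = 0.940331
  y ← -1.500000 + (0.44/6)·(k1 + 2k2 + 2k3 + k4) = -0.954027
s=0.440000, y=-0.954027:
  k1 = f(0.440000, -0.954027) = 0.957340
  k2 = f(0.660000, -0.743412) = 0.694741
  k3 = f(0.660000, -0.801184) = 0.754823
  k4 = f(0.880000, -0.621905) = 0.507389
  y ← -0.954027 + (0.44/6)·(k1 + 2k2 + 2k3 + k4) = -0.634011
y(0.88) ≈ -0.6340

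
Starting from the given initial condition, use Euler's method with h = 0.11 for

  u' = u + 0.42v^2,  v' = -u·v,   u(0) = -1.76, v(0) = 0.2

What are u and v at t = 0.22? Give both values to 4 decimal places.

Euler on (u,v): u_{n+1} = u_n + h·u', v_{n+1} = v_n + h·v'.
0.000000: (-1.760000, 0.200000); f=(-1.743200, 0.352000) → (-1.951752, 0.238720)
0.110000: (-1.951752, 0.238720); f=(-1.927817, 0.465922) → (-2.163812, 0.289971)
(u(0.22), v(0.22)) ≈ (-2.1638, 0.2900)

-2.1638, 0.2900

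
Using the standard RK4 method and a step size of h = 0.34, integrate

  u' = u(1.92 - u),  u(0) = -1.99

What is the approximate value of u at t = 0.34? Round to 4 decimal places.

-20.0279

RK4: k1 = f(t_n, u_n); k2 = f(t_n + h/2, u_n + (h/2)·k1); k3 = f(t_n + h/2, u_n + (h/2)·k2); k4 = f(t_n + h, u_n + h·k3); u_{n+1} = u_n + (h/6)·(k1 + 2k2 + 2k3 + k4).
t=0.000000, u=-1.990000:
  k1 = f(0.000000, -1.990000) = -7.780900
  k2 = f(0.170000, -3.312753) = -17.334818
  k3 = f(0.170000, -4.936919) = -33.852055
  k4 = f(0.340000, -13.499699) = -208.161285
  u ← -1.990000 + (0.34/6)·(k1 + 2k2 + 2k3 + k4) = -20.027903
u(0.34) ≈ -20.0279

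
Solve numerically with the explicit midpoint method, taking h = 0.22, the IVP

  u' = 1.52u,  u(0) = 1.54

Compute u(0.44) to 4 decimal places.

Midpoint: k1 = f(s_n, u_n); k2 = f(s_n + h/2, u_n + (h/2)·k1); u_{n+1} = u_n + h·k2.
s=0.000000, u=1.540000:
  k1 = f(0.000000, 1.540000) = 2.340800
  k2 = f(0.110000, 1.797488) = 2.732182
  u ← 1.540000 + 0.22·2.732182 = 2.141080
s=0.220000, u=2.141080:
  k1 = f(0.220000, 2.141080) = 3.254442
  k2 = f(0.330000, 2.499069) = 3.798584
  u ← 2.141080 + 0.22·3.798584 = 2.976769
u(0.44) ≈ 2.9768

2.9768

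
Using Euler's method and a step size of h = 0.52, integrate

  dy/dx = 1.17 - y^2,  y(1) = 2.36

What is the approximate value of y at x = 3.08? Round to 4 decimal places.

Euler: y_{n+1} = y_n + h·f(x_n, y_n).
x=1.000000, y=2.360000: f=-4.399600 → y ← 2.360000 + 0.52·(-4.399600) = 0.072208
x=1.520000, y=0.072208: f=1.164786 → y ← 0.072208 + 0.52·1.164786 = 0.677897
x=2.040000, y=0.677897: f=0.710456 → y ← 0.677897 + 0.52·0.710456 = 1.047334
x=2.560000, y=1.047334: f=0.073092 → y ← 1.047334 + 0.52·0.073092 = 1.085342
y(3.08) ≈ 1.0853

1.0853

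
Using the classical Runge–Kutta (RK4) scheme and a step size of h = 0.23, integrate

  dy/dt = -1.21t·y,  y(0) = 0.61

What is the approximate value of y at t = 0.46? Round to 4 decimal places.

0.5367

RK4: k1 = f(t_n, y_n); k2 = f(t_n + h/2, y_n + (h/2)·k1); k3 = f(t_n + h/2, y_n + (h/2)·k2); k4 = f(t_n + h, y_n + h·k3); y_{n+1} = y_n + (h/6)·(k1 + 2k2 + 2k3 + k4).
t=0.000000, y=0.610000:
  k1 = f(0.000000, 0.610000) = 0.000000
  k2 = f(0.115000, 0.610000) = -0.084881
  k3 = f(0.115000, 0.600239) = -0.083523
  k4 = f(0.230000, 0.590790) = -0.164417
  y ← 0.610000 + (0.23/6)·(k1 + 2k2 + 2k3 + k4) = 0.590786
t=0.230000, y=0.590786:
  k1 = f(0.230000, 0.590786) = -0.164416
  k2 = f(0.345000, 0.571879) = -0.238731
  k3 = f(0.345000, 0.563332) = -0.235163
  k4 = f(0.460000, 0.536699) = -0.298727
  y ← 0.590786 + (0.23/6)·(k1 + 2k2 + 2k3 + k4) = 0.536701
y(0.46) ≈ 0.5367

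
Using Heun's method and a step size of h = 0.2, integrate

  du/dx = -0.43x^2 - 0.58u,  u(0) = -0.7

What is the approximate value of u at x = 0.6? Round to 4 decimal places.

Heun: k1 = f(x_n, u_n); k2 = f(x_n + h, u_n + h·k1); u_{n+1} = u_n + (h/2)·(k1 + k2).
x=0.000000, u=-0.700000:
  k1 = f(0.000000, -0.700000) = 0.406000
  k2 = f(0.200000, -0.618800) = 0.341704
  u ← -0.700000 + (0.2/2)·(0.406000 + 0.341704) = -0.625230
x=0.200000, u=-0.625230:
  k1 = f(0.200000, -0.625230) = 0.345433
  k2 = f(0.400000, -0.556143) = 0.253763
  u ← -0.625230 + (0.2/2)·(0.345433 + 0.253763) = -0.565310
x=0.400000, u=-0.565310:
  k1 = f(0.400000, -0.565310) = 0.259080
  k2 = f(0.600000, -0.513494) = 0.143027
  u ← -0.565310 + (0.2/2)·(0.259080 + 0.143027) = -0.525099
u(0.6) ≈ -0.5251

-0.5251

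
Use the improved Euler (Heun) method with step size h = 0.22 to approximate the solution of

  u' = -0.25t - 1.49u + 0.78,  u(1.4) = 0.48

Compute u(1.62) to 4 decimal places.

0.4215

Heun: k1 = f(t_n, u_n); k2 = f(t_n + h, u_n + h·k1); u_{n+1} = u_n + (h/2)·(k1 + k2).
t=1.400000, u=0.480000:
  k1 = f(1.400000, 0.480000) = -0.285200
  k2 = f(1.620000, 0.417256) = -0.246711
  u ← 0.480000 + (0.22/2)·(-0.285200 + (-0.246711)) = 0.421490
u(1.62) ≈ 0.4215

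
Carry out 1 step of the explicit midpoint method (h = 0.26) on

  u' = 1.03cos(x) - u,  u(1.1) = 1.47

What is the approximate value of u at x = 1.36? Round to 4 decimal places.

Midpoint: k1 = f(x_n, u_n); k2 = f(x_n + h/2, u_n + (h/2)·k1); u_{n+1} = u_n + h·k2.
x=1.100000, u=1.470000:
  k1 = f(1.100000, 1.470000) = -1.002796
  k2 = f(1.230000, 1.339637) = -0.995372
  u ← 1.470000 + 0.26·(-0.995372) = 1.211203
u(1.36) ≈ 1.2112

1.2112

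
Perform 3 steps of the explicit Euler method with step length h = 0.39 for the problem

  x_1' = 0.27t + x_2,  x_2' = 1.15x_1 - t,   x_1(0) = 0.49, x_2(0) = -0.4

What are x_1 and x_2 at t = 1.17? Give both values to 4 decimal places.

0.3157, -0.3500

Euler on (x_1,x_2): x_1_{n+1} = x_1_n + h·x_1', x_2_{n+1} = x_2_n + h·x_2'.
0.000000: (0.490000, -0.400000); f=(-0.400000, 0.563500) → (0.334000, -0.180235)
0.390000: (0.334000, -0.180235); f=(-0.074935, -0.005900) → (0.304775, -0.182536)
0.780000: (0.304775, -0.182536); f=(0.028064, -0.429508) → (0.315720, -0.350044)
(x_1(1.17), x_2(1.17)) ≈ (0.3157, -0.3500)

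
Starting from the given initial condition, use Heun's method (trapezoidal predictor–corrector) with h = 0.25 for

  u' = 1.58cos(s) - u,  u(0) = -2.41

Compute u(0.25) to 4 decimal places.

-1.5433

Heun: k1 = f(s_n, u_n); k2 = f(s_n + h, u_n + h·k1); u_{n+1} = u_n + (h/2)·(k1 + k2).
s=0.000000, u=-2.410000:
  k1 = f(0.000000, -2.410000) = 3.990000
  k2 = f(0.250000, -1.412500) = 2.943382
  u ← -2.410000 + (0.25/2)·(3.990000 + 2.943382) = -1.543327
u(0.25) ≈ -1.5433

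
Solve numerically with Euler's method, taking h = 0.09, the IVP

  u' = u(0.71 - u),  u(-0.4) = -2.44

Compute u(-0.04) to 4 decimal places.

-9.8009

Euler: u_{n+1} = u_n + h·f(s_n, u_n).
s=-0.400000, u=-2.440000: f=-7.686000 → u ← -2.440000 + 0.09·(-7.686000) = -3.131740
s=-0.310000, u=-3.131740: f=-12.031331 → u ← -3.131740 + 0.09·(-12.031331) = -4.214560
s=-0.220000, u=-4.214560: f=-20.754852 → u ← -4.214560 + 0.09·(-20.754852) = -6.082496
s=-0.130000, u=-6.082496: f=-41.315335 → u ← -6.082496 + 0.09·(-41.315335) = -9.800877
u(-0.04) ≈ -9.8009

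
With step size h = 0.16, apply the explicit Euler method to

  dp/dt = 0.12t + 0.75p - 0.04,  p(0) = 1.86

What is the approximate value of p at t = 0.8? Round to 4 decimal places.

Euler: p_{n+1} = p_n + h·f(t_n, p_n).
t=0.000000, p=1.860000: f=1.355000 → p ← 1.860000 + 0.16·1.355000 = 2.076800
t=0.160000, p=2.076800: f=1.536800 → p ← 2.076800 + 0.16·1.536800 = 2.322688
t=0.320000, p=2.322688: f=1.740416 → p ← 2.322688 + 0.16·1.740416 = 2.601155
t=0.480000, p=2.601155: f=1.968466 → p ← 2.601155 + 0.16·1.968466 = 2.916109
t=0.640000, p=2.916109: f=2.223882 → p ← 2.916109 + 0.16·2.223882 = 3.271930
p(0.8) ≈ 3.2719

3.2719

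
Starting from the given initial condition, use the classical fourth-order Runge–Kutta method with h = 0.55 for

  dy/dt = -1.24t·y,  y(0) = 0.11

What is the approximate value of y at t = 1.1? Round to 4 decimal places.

RK4: k1 = f(t_n, y_n); k2 = f(t_n + h/2, y_n + (h/2)·k1); k3 = f(t_n + h/2, y_n + (h/2)·k2); k4 = f(t_n + h, y_n + h·k3); y_{n+1} = y_n + (h/6)·(k1 + 2k2 + 2k3 + k4).
t=0.000000, y=0.110000:
  k1 = f(0.000000, 0.110000) = 0.000000
  k2 = f(0.275000, 0.110000) = -0.037510
  k3 = f(0.275000, 0.099685) = -0.033992
  k4 = f(0.550000, 0.091304) = -0.062269
  y ← 0.110000 + (0.55/6)·(k1 + 2k2 + 2k3 + k4) = 0.091183
t=0.550000, y=0.091183:
  k1 = f(0.550000, 0.091183) = -0.062187
  k2 = f(0.825000, 0.074082) = -0.075786
  k3 = f(0.825000, 0.070342) = -0.071960
  k4 = f(1.100000, 0.051605) = -0.070389
  y ← 0.091183 + (0.55/6)·(k1 + 2k2 + 2k3 + k4) = 0.051944
y(1.1) ≈ 0.0519

0.0519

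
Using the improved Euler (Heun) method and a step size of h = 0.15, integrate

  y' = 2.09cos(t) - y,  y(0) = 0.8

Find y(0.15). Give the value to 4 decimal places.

Heun: k1 = f(t_n, y_n); k2 = f(t_n + h, y_n + h·k1); y_{n+1} = y_n + (h/2)·(k1 + k2).
t=0.000000, y=0.800000:
  k1 = f(0.000000, 0.800000) = 1.290000
  k2 = f(0.150000, 0.993500) = 1.073032
  y ← 0.800000 + (0.15/2)·(1.290000 + 1.073032) = 0.977227
y(0.15) ≈ 0.9772

0.9772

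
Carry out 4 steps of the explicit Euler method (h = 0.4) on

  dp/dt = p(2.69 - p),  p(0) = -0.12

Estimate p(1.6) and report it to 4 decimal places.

Euler: p_{n+1} = p_n + h·f(t_n, p_n).
t=0.000000, p=-0.120000: f=-0.337200 → p ← -0.120000 + 0.4·(-0.337200) = -0.254880
t=0.400000, p=-0.254880: f=-0.750591 → p ← -0.254880 + 0.4·(-0.750591) = -0.555116
t=0.800000, p=-0.555116: f=-1.801417 → p ← -0.555116 + 0.4·(-1.801417) = -1.275683
t=1.200000, p=-1.275683: f=-5.058956 → p ← -1.275683 + 0.4·(-5.058956) = -3.299266
p(1.6) ≈ -3.2993

-3.2993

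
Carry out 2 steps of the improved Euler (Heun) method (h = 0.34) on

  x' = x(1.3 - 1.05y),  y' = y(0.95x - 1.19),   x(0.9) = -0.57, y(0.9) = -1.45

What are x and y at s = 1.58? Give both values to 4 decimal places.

-2.1700, -0.3911

Heun on (x,y): k1 = f(s_n, state_n); k2 = f(s_n + h, state_n + h·k1); state_{n+1} = state_n + (h/2)·(k1 + k2).
0.900000: (-0.570000, -1.450000)
  k1 = (-1.608825, 2.510675)
  predictor → (-1.117001, -0.596370)
  k2 = (-2.151554, 1.342520)
  → (-1.209264, -0.794957)
1.240000: (-1.209264, -0.794957)
  k1 = (-2.581423, 1.859246)
  predictor → (-2.086948, -0.162813)
  k2 = (-3.069804, 0.516541)
  → (-2.169973, -0.391073)
(x(1.58), y(1.58)) ≈ (-2.1700, -0.3911)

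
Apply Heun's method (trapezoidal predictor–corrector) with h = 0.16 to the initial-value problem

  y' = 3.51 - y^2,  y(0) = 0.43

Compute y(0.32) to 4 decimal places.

1.2568

Heun: k1 = f(x_n, y_n); k2 = f(x_n + h, y_n + h·k1); y_{n+1} = y_n + (h/2)·(k1 + k2).
x=0.000000, y=0.430000:
  k1 = f(0.000000, 0.430000) = 3.325100
  k2 = f(0.160000, 0.962016) = 2.584525
  y ← 0.430000 + (0.16/2)·(3.325100 + 2.584525) = 0.902770
x=0.160000, y=0.902770:
  k1 = f(0.160000, 0.902770) = 2.695006
  k2 = f(0.320000, 1.333971) = 1.730521
  y ← 0.902770 + (0.16/2)·(2.695006 + 1.730521) = 1.256812
y(0.32) ≈ 1.2568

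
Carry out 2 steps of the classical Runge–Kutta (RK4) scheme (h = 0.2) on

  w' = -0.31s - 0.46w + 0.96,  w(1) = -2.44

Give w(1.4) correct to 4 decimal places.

-1.8158

RK4: k1 = f(s_n, w_n); k2 = f(s_n + h/2, w_n + (h/2)·k1); k3 = f(s_n + h/2, w_n + (h/2)·k2); k4 = f(s_n + h, w_n + h·k3); w_{n+1} = w_n + (h/6)·(k1 + 2k2 + 2k3 + k4).
s=1.000000, w=-2.440000:
  k1 = f(1.000000, -2.440000) = 1.772400
  k2 = f(1.100000, -2.262760) = 1.659870
  k3 = f(1.100000, -2.274013) = 1.665046
  k4 = f(1.200000, -2.106991) = 1.557216
  w ← -2.440000 + (0.2/6)·(k1 + 2k2 + 2k3 + k4) = -2.107352
s=1.200000, w=-2.107352:
  k1 = f(1.200000, -2.107352) = 1.557382
  k2 = f(1.300000, -1.951614) = 1.454742
  k3 = f(1.300000, -1.961878) = 1.459464
  k4 = f(1.400000, -1.815459) = 1.361111
  w ← -2.107352 + (0.2/6)·(k1 + 2k2 + 2k3 + k4) = -1.815788
w(1.4) ≈ -1.8158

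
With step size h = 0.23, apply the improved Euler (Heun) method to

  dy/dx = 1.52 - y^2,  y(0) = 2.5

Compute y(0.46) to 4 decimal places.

1.6036

Heun: k1 = f(x_n, y_n); k2 = f(x_n + h, y_n + h·k1); y_{n+1} = y_n + (h/2)·(k1 + k2).
x=0.000000, y=2.500000:
  k1 = f(0.000000, 2.500000) = -4.730000
  k2 = f(0.230000, 1.412100) = -0.474026
  y ← 2.500000 + (0.23/2)·(-4.730000 + (-0.474026)) = 1.901537
x=0.230000, y=1.901537:
  k1 = f(0.230000, 1.901537) = -2.095843
  k2 = f(0.460000, 1.419493) = -0.494961
  y ← 1.901537 + (0.23/2)·(-2.095843 + (-0.494961)) = 1.603595
y(0.46) ≈ 1.6036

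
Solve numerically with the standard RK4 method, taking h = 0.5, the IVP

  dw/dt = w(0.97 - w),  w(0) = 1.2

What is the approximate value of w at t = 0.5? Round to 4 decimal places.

RK4: k1 = f(t_n, w_n); k2 = f(t_n + h/2, w_n + (h/2)·k1); k3 = f(t_n + h/2, w_n + (h/2)·k2); k4 = f(t_n + h, w_n + h·k3); w_{n+1} = w_n + (h/6)·(k1 + 2k2 + 2k3 + k4).
t=0.000000, w=1.200000:
  k1 = f(0.000000, 1.200000) = -0.276000
  k2 = f(0.250000, 1.131000) = -0.182091
  k3 = f(0.250000, 1.154477) = -0.212975
  k4 = f(0.500000, 1.093513) = -0.135063
  w ← 1.200000 + (0.5/6)·(k1 + 2k2 + 2k3 + k4) = 1.099900
w(0.5) ≈ 1.0999

1.0999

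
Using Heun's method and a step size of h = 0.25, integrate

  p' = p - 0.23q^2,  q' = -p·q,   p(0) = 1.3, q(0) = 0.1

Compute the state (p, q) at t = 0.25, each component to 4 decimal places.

1.6651, 0.0700

Heun on (p,q): k1 = f(t_n, state_n); k2 = f(t_n + h, state_n + h·k1); state_{n+1} = state_n + (h/2)·(k1 + k2).
0.000000: (1.300000, 0.100000)
  k1 = (1.297700, -0.130000)
  predictor → (1.624425, 0.067500)
  k2 = (1.623377, -0.109649)
  → (1.665135, 0.070044)
(p(0.25), q(0.25)) ≈ (1.6651, 0.0700)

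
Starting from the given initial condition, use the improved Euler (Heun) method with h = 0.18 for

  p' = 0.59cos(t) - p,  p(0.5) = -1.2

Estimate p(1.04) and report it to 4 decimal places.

Heun: k1 = f(t_n, p_n); k2 = f(t_n + h, p_n + h·k1); p_{n+1} = p_n + (h/2)·(k1 + k2).
t=0.500000, p=-1.200000:
  k1 = f(0.500000, -1.200000) = 1.717774
  k2 = f(0.680000, -0.890801) = 1.349569
  p ← -1.200000 + (0.18/2)·(1.717774 + 1.349569) = -0.923939
t=0.680000, p=-0.923939:
  k1 = f(0.680000, -0.923939) = 1.382707
  k2 = f(0.860000, -0.675052) = 1.059990
  p ← -0.923939 + (0.18/2)·(1.382707 + 1.059990) = -0.704096
t=0.860000, p=-0.704096:
  k1 = f(0.860000, -0.704096) = 1.089035
  k2 = f(1.040000, -0.508070) = 0.806740
  p ← -0.704096 + (0.18/2)·(1.089035 + 0.806740) = -0.533477
p(1.04) ≈ -0.5335

-0.5335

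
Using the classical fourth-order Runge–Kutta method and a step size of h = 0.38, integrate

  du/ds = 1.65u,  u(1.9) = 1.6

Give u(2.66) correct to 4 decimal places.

RK4: k1 = f(s_n, u_n); k2 = f(s_n + h/2, u_n + (h/2)·k1); k3 = f(s_n + h/2, u_n + (h/2)·k2); k4 = f(s_n + h, u_n + h·k3); u_{n+1} = u_n + (h/6)·(k1 + 2k2 + 2k3 + k4).
s=1.900000, u=1.600000:
  k1 = f(1.900000, 1.600000) = 2.640000
  k2 = f(2.090000, 2.101600) = 3.467640
  k3 = f(2.090000, 2.258852) = 3.727105
  k4 = f(2.280000, 3.016300) = 4.976895
  u ← 1.600000 + (0.38/6)·(k1 + 2k2 + 2k3 + k4) = 2.993738
s=2.280000, u=2.993738:
  k1 = f(2.280000, 2.993738) = 4.939667
  k2 = f(2.470000, 3.932275) = 6.488253
  k3 = f(2.470000, 4.226506) = 6.973735
  k4 = f(2.660000, 5.643757) = 9.312199
  u ← 2.993738 + (0.38/6)·(k1 + 2k2 + 2k3 + k4) = 5.601541
u(2.66) ≈ 5.6015

5.6015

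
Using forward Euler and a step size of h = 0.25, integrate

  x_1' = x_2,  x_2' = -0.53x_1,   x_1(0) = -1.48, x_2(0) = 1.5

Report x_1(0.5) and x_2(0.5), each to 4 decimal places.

-0.6810, 1.8425

Euler on (x_1,x_2): x_1_{n+1} = x_1_n + h·x_1', x_2_{n+1} = x_2_n + h·x_2'.
0.000000: (-1.480000, 1.500000); f=(1.500000, 0.784400) → (-1.105000, 1.696100)
0.250000: (-1.105000, 1.696100); f=(1.696100, 0.585650) → (-0.680975, 1.842512)
(x_1(0.5), x_2(0.5)) ≈ (-0.6810, 1.8425)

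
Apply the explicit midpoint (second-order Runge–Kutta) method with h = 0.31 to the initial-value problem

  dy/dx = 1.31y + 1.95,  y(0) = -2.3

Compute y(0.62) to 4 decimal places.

-3.2866

Midpoint: k1 = f(x_n, y_n); k2 = f(x_n + h/2, y_n + (h/2)·k1); y_{n+1} = y_n + h·k2.
x=0.000000, y=-2.300000:
  k1 = f(0.000000, -2.300000) = -1.063000
  k2 = f(0.155000, -2.464765) = -1.278842
  y ← -2.300000 + 0.31·(-1.278842) = -2.696441
x=0.310000, y=-2.696441:
  k1 = f(0.310000, -2.696441) = -1.582338
  k2 = f(0.465000, -2.941703) = -1.903631
  y ← -2.696441 + 0.31·(-1.903631) = -3.286567
y(0.62) ≈ -3.2866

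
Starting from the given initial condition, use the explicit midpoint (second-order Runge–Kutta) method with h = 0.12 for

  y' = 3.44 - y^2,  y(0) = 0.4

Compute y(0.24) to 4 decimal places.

Midpoint: k1 = f(t_n, y_n); k2 = f(t_n + h/2, y_n + (h/2)·k1); y_{n+1} = y_n + h·k2.
t=0.000000, y=0.400000:
  k1 = f(0.000000, 0.400000) = 3.280000
  k2 = f(0.060000, 0.596800) = 3.083830
  y ← 0.400000 + 0.12·3.083830 = 0.770060
t=0.120000, y=0.770060:
  k1 = f(0.120000, 0.770060) = 2.847008
  k2 = f(0.180000, 0.940880) = 2.554745
  y ← 0.770060 + 0.12·2.554745 = 1.076629
y(0.24) ≈ 1.0766

1.0766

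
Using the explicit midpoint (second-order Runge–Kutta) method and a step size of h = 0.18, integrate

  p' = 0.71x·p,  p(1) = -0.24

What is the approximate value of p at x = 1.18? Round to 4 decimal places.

Midpoint: k1 = f(x_n, p_n); k2 = f(x_n + h/2, p_n + (h/2)·k1); p_{n+1} = p_n + h·k2.
x=1.000000, p=-0.240000:
  k1 = f(1.000000, -0.240000) = -0.170400
  k2 = f(1.090000, -0.255336) = -0.197605
  p ← -0.240000 + 0.18·(-0.197605) = -0.275569
p(1.18) ≈ -0.2756

-0.2756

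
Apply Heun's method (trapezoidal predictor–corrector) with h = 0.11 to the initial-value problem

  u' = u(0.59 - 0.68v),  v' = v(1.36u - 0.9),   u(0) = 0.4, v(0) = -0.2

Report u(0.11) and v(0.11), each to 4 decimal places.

Heun on (u,v): k1 = f(s_n, state_n); k2 = f(s_n + h, state_n + h·k1); state_{n+1} = state_n + (h/2)·(k1 + k2).
0.000000: (0.400000, -0.200000)
  k1 = (0.290400, 0.071200)
  predictor → (0.431944, -0.192168)
  k2 = (0.311291, 0.060063)
  → (0.433093, -0.192781)
(u(0.11), v(0.11)) ≈ (0.4331, -0.1928)

0.4331, -0.1928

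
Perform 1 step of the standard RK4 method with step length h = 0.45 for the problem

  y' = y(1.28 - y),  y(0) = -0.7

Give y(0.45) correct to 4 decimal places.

-2.1326

RK4: k1 = f(x_n, y_n); k2 = f(x_n + h/2, y_n + (h/2)·k1); k3 = f(x_n + h/2, y_n + (h/2)·k2); k4 = f(x_n + h, y_n + h·k3); y_{n+1} = y_n + (h/6)·(k1 + 2k2 + 2k3 + k4).
x=0.000000, y=-0.700000:
  k1 = f(0.000000, -0.700000) = -1.386000
  k2 = f(0.225000, -1.011850) = -2.319008
  k3 = f(0.225000, -1.221777) = -3.056613
  k4 = f(0.450000, -2.075476) = -6.964210
  y ← -0.700000 + (0.45/6)·(k1 + 2k2 + 2k3 + k4) = -2.132609
y(0.45) ≈ -2.1326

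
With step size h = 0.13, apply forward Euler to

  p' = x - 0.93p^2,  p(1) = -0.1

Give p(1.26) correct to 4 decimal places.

Euler: p_{n+1} = p_n + h·f(x_n, p_n).
x=1.000000, p=-0.100000: f=0.990700 → p ← -0.100000 + 0.13·0.990700 = 0.028791
x=1.130000, p=0.028791: f=1.129229 → p ← 0.028791 + 0.13·1.129229 = 0.175591
p(1.26) ≈ 0.1756

0.1756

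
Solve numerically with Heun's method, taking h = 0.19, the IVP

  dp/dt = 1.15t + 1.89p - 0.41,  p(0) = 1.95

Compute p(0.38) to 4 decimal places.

3.8284

Heun: k1 = f(t_n, p_n); k2 = f(t_n + h, p_n + h·k1); p_{n+1} = p_n + (h/2)·(k1 + k2).
t=0.000000, p=1.950000:
  k1 = f(0.000000, 1.950000) = 3.275500
  k2 = f(0.190000, 2.572345) = 4.670232
  p ← 1.950000 + (0.19/2)·(3.275500 + 4.670232) = 2.704845
t=0.190000, p=2.704845:
  k1 = f(0.190000, 2.704845) = 4.920656
  k2 = f(0.380000, 3.639769) = 6.906164
  p ← 2.704845 + (0.19/2)·(4.920656 + 6.906164) = 3.828392
p(0.38) ≈ 3.8284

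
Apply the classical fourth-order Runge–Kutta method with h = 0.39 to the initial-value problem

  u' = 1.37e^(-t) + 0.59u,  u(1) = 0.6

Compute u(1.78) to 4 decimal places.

1.3076

RK4: k1 = f(t_n, u_n); k2 = f(t_n + h/2, u_n + (h/2)·k1); k3 = f(t_n + h/2, u_n + (h/2)·k2); k4 = f(t_n + h, u_n + h·k3); u_{n+1} = u_n + (h/6)·(k1 + 2k2 + 2k3 + k4).
t=1.000000, u=0.600000:
  k1 = f(1.000000, 0.600000) = 0.857995
  k2 = f(1.195000, 0.767309) = 0.867417
  k3 = f(1.195000, 0.769146) = 0.868501
  k4 = f(1.390000, 0.938715) = 0.895075
  u ← 0.600000 + (0.39/6)·(k1 + 2k2 + 2k3 + k4) = 0.939619
t=1.390000, u=0.939619:
  k1 = f(1.390000, 0.939619) = 0.895608
  k2 = f(1.585000, 1.114262) = 0.938193
  k3 = f(1.585000, 1.122567) = 0.943093
  k4 = f(1.780000, 1.307425) = 1.002415
  u ← 0.939619 + (0.39/6)·(k1 + 2k2 + 2k3 + k4) = 1.307558
u(1.78) ≈ 1.3076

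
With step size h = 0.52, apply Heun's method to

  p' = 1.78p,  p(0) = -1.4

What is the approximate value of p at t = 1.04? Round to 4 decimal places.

-7.7576

Heun: k1 = f(t_n, p_n); k2 = f(t_n + h, p_n + h·k1); p_{n+1} = p_n + (h/2)·(k1 + k2).
t=0.000000, p=-1.400000:
  k1 = f(0.000000, -1.400000) = -2.492000
  k2 = f(0.520000, -2.695840) = -4.798595
  p ← -1.400000 + (0.52/2)·(-2.492000 + (-4.798595)) = -3.295555
t=0.520000, p=-3.295555:
  k1 = f(0.520000, -3.295555) = -5.866087
  k2 = f(1.040000, -6.345920) = -11.295738
  p ← -3.295555 + (0.52/2)·(-5.866087 + (-11.295738)) = -7.757629
p(1.04) ≈ -7.7576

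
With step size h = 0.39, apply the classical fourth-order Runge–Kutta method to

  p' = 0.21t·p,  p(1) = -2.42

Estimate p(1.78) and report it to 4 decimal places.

-3.0388

RK4: k1 = f(t_n, p_n); k2 = f(t_n + h/2, p_n + (h/2)·k1); k3 = f(t_n + h/2, p_n + (h/2)·k2); k4 = f(t_n + h, p_n + h·k3); p_{n+1} = p_n + (h/6)·(k1 + 2k2 + 2k3 + k4).
t=1.000000, p=-2.420000:
  k1 = f(1.000000, -2.420000) = -0.508200
  k2 = f(1.195000, -2.519099) = -0.632168
  k3 = f(1.195000, -2.543273) = -0.638234
  k4 = f(1.390000, -2.668911) = -0.779055
  p ← -2.420000 + (0.39/6)·(k1 + 2k2 + 2k3 + k4) = -2.668824
t=1.390000, p=-2.668824:
  k1 = f(1.390000, -2.668824) = -0.779030
  k2 = f(1.585000, -2.820735) = -0.938882
  k3 = f(1.585000, -2.851906) = -0.949257
  k4 = f(1.780000, -3.039034) = -1.135991
  p ← -2.668824 + (0.39/6)·(k1 + 2k2 + 2k3 + k4) = -3.038758
p(1.78) ≈ -3.0388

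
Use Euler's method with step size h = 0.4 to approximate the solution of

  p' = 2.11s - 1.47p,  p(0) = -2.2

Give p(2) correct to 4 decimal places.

1.8798

Euler: p_{n+1} = p_n + h·f(s_n, p_n).
s=0.000000, p=-2.200000: f=3.234000 → p ← -2.200000 + 0.4·3.234000 = -0.906400
s=0.400000, p=-0.906400: f=2.176408 → p ← -0.906400 + 0.4·2.176408 = -0.035837
s=0.800000, p=-0.035837: f=1.740680 → p ← -0.035837 + 0.4·1.740680 = 0.660435
s=1.200000, p=0.660435: f=1.561160 → p ← 0.660435 + 0.4·1.561160 = 1.284899
s=1.600000, p=1.284899: f=1.487198 → p ← 1.284899 + 0.4·1.487198 = 1.879779
p(2) ≈ 1.8798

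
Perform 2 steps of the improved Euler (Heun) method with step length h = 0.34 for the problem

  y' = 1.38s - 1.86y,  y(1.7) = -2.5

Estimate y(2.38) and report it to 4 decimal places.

0.2838

Heun: k1 = f(s_n, y_n); k2 = f(s_n + h, y_n + h·k1); y_{n+1} = y_n + (h/2)·(k1 + k2).
s=1.700000, y=-2.500000:
  k1 = f(1.700000, -2.500000) = 6.996000
  k2 = f(2.040000, -0.121360) = 3.040930
  y ← -2.500000 + (0.34/2)·(6.996000 + 3.040930) = -0.793722
s=2.040000, y=-0.793722:
  k1 = f(2.040000, -0.793722) = 4.291523
  k2 = f(2.380000, 0.665396) = 2.046764
  y ← -0.793722 + (0.34/2)·(4.291523 + 2.046764) = 0.283787
y(2.38) ≈ 0.2838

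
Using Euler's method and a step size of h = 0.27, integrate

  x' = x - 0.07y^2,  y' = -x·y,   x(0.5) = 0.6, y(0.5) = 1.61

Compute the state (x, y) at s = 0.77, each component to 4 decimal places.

0.7130, 1.3492

Euler on (x,y): x_{n+1} = x_n + h·x', y_{n+1} = y_n + h·y'.
0.500000: (0.600000, 1.610000); f=(0.418553, -0.966000) → (0.713009, 1.349180)
(x(0.77), y(0.77)) ≈ (0.7130, 1.3492)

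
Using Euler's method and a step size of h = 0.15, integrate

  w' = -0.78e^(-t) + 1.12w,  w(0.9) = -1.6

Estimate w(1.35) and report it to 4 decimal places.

Euler: w_{n+1} = w_n + h·f(t_n, w_n).
t=0.900000, w=-1.600000: f=-2.109124 → w ← -1.600000 + 0.15·(-2.109124) = -1.916369
t=1.050000, w=-1.916369: f=-2.419284 → w ← -1.916369 + 0.15·(-2.419284) = -2.279261
t=1.200000, w=-2.279261: f=-2.787704 → w ← -2.279261 + 0.15·(-2.787704) = -2.697417
w(1.35) ≈ -2.6974

-2.6974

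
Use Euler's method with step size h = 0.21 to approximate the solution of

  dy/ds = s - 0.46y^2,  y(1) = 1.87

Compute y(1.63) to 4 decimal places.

1.7211

Euler: y_{n+1} = y_n + h·f(s_n, y_n).
s=1.000000, y=1.870000: f=-0.608574 → y ← 1.870000 + 0.21·(-0.608574) = 1.742199
s=1.210000, y=1.742199: f=-0.186219 → y ← 1.742199 + 0.21·(-0.186219) = 1.703093
s=1.420000, y=1.703093: f=0.085757 → y ← 1.703093 + 0.21·0.085757 = 1.721103
y(1.63) ≈ 1.7211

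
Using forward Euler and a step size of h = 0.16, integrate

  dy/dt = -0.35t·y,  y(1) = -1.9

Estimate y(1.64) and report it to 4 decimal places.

-1.4244

Euler: y_{n+1} = y_n + h·f(t_n, y_n).
t=1.000000, y=-1.900000: f=0.665000 → y ← -1.900000 + 0.16·0.665000 = -1.793600
t=1.160000, y=-1.793600: f=0.728202 → y ← -1.793600 + 0.16·0.728202 = -1.677088
t=1.320000, y=-1.677088: f=0.774815 → y ← -1.677088 + 0.16·0.774815 = -1.553117
t=1.480000, y=-1.553117: f=0.804515 → y ← -1.553117 + 0.16·0.804515 = -1.424395
y(1.64) ≈ -1.4244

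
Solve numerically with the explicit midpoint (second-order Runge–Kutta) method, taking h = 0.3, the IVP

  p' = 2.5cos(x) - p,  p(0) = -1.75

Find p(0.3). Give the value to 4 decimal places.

Midpoint: k1 = f(x_n, p_n); k2 = f(x_n + h/2, p_n + (h/2)·k1); p_{n+1} = p_n + h·k2.
x=0.000000, p=-1.750000:
  k1 = f(0.000000, -1.750000) = 4.250000
  k2 = f(0.150000, -1.112500) = 3.584428
  p ← -1.750000 + 0.3·3.584428 = -0.674672
p(0.3) ≈ -0.6747

-0.6747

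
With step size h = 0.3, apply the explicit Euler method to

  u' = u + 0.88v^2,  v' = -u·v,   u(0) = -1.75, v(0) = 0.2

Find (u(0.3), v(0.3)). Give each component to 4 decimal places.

Euler on (u,v): u_{n+1} = u_n + h·u', v_{n+1} = v_n + h·v'.
0.000000: (-1.750000, 0.200000); f=(-1.714800, 0.350000) → (-2.264440, 0.305000)
(u(0.3), v(0.3)) ≈ (-2.2644, 0.3050)

-2.2644, 0.3050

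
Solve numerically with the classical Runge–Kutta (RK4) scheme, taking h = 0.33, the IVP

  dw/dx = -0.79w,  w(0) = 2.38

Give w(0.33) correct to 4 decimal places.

RK4: k1 = f(x_n, w_n); k2 = f(x_n + h/2, w_n + (h/2)·k1); k3 = f(x_n + h/2, w_n + (h/2)·k2); k4 = f(x_n + h, w_n + h·k3); w_{n+1} = w_n + (h/6)·(k1 + 2k2 + 2k3 + k4).
x=0.000000, w=2.380000:
  k1 = f(0.000000, 2.380000) = -1.880200
  k2 = f(0.165000, 2.069767) = -1.635116
  k3 = f(0.165000, 2.110206) = -1.667063
  k4 = f(0.330000, 1.829869) = -1.445597
  w ← 2.380000 + (0.33/6)·(k1 + 2k2 + 2k3 + k4) = 1.833842
w(0.33) ≈ 1.8338

1.8338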